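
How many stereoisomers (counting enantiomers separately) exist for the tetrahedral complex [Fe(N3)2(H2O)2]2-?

In a tetrahedral complex all four positions are equivalent and every pair of ligands is adjacent — there is no cis/trans distinction.
Only one geometric arrangement is possible.

1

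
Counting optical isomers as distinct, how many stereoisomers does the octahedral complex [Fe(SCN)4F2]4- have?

2

An octahedron has six vertices in three trans pairs; every non-trans pair is cis.
There are 2 geometric isomers: F trans; F cis.
Each arrangement has an internal mirror plane or centre of symmetry, so none is chiral.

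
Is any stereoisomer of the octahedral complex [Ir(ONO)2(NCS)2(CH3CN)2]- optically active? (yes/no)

The distinct arrangements are (5 in all): ONO trans, NCS trans, CH3CN trans; ONO cis, NCS cis, CH3CN trans; ONO trans, NCS cis, CH3CN cis; ONO cis, NCS cis, CH3CN cis (chiral); ONO cis, NCS trans, CH3CN cis.
One of these lacks any improper symmetry element and so occurs as an enantiomeric pair, giving 5 + 1 = 6 stereoisomers in total.

yes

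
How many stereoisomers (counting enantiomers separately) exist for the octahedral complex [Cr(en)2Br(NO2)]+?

3

Each en is bidentate and must span two cis positions.
Working through the distinct placements yields 2 geometric isomers: Br and NO2 mutually trans; Br and NO2 mutually cis (chiral).
One of these lacks any improper symmetry element and so occurs as an enantiomeric pair, giving 2 + 1 = 3 stereoisomers in total.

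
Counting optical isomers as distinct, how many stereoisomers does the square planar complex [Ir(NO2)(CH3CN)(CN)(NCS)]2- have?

3

Working through the distinct placements yields 3 geometric isomers: (CH3CN/NCS trans, CN/NO2 trans); (CH3CN/NO2 trans, CN/NCS trans); (CH3CN/CN trans, NCS/NO2 trans).
Each arrangement has an internal mirror plane or centre of symmetry, so none is chiral.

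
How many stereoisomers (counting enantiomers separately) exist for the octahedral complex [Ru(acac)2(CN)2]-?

3

The six octahedral sites form three mutually perpendicular trans pairs.
Each acac is bidentate and must span two cis positions.
The distinct arrangements are (2 in all): CN trans; CN cis (chiral).
One of these lacks any improper symmetry element and so occurs as an enantiomeric pair, giving 2 + 1 = 3 stereoisomers in total.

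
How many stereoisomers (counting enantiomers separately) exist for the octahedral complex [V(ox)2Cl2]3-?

An octahedron has six vertices in three trans pairs; every non-trans pair is cis.
Each ox is bidentate and must span two cis positions.
The distinct arrangements are (2 in all): Cl trans; Cl cis (chiral).
One of these lacks any improper symmetry element and so occurs as an enantiomeric pair, giving 2 + 1 = 3 stereoisomers in total.

3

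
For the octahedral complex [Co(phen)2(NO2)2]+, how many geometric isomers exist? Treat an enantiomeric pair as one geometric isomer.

2

Each phen is bidentate and must span two cis positions.
The distinct arrangements are (2 in all): NO2 trans; NO2 cis (chiral).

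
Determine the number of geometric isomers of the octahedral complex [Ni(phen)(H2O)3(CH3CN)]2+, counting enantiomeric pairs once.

2

The six octahedral sites form three mutually perpendicular trans pairs.
Each phen is bidentate and must span two cis positions.
Systematic placement gives 2 geometric isomers: H2O fac; H2O mer.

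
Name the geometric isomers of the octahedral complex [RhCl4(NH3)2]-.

The distinct arrangements are (2 in all): NH3 trans; NH3 cis.

cis and trans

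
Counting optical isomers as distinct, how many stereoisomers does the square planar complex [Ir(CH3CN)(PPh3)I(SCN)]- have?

3

A square has two trans pairs of vertices; adjacent vertices are cis.
The distinct arrangements are (3 in all): (CH3CN/PPh3 trans, I/SCN trans); (CH3CN/SCN trans, I/PPh3 trans); (CH3CN/I trans, PPh3/SCN trans).
Each arrangement has an internal mirror plane or centre of symmetry, so none is chiral.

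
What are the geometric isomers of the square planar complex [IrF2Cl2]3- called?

cis and trans

In a square planar complex each vertex has one trans partner and two cis neighbours.
The distinct arrangements are (2 in all): F cis; F trans.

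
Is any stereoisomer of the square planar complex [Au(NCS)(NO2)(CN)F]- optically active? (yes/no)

In a square planar complex each vertex has one trans partner and two cis neighbours.
Systematic placement gives 3 geometric isomers: (CN/NCS trans, F/NO2 trans); (CN/NO2 trans, F/NCS trans); (CN/F trans, NCS/NO2 trans).
Each arrangement has an internal mirror plane or centre of symmetry, so none is chiral.

no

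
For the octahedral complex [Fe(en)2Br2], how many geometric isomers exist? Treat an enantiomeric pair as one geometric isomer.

2

The six octahedral sites form three mutually perpendicular trans pairs.
Each en is bidentate and must span two cis positions.
There are 2 geometric isomers: Br trans; Br cis (chiral).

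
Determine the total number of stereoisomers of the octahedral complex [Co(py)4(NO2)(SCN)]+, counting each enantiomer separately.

2

An octahedron has six vertices in three trans pairs; every non-trans pair is cis.
Working through the distinct placements yields 2 geometric isomers: NO2 and SCN mutually trans; NO2 and SCN mutually cis.
Each arrangement has an internal mirror plane or centre of symmetry, so none is chiral.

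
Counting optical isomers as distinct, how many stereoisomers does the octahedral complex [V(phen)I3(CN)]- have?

The six octahedral sites form three mutually perpendicular trans pairs.
Each phen is bidentate and must span two cis positions.
Systematic placement gives 2 geometric isomers: I fac; I mer.
Each arrangement has an internal mirror plane or centre of symmetry, so none is chiral.

2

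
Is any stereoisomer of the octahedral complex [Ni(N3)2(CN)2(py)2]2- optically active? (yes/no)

yes

An octahedron has six vertices in three trans pairs; every non-trans pair is cis.
Working through the distinct placements yields 5 geometric isomers: N3 trans, CN trans, py trans; N3 cis, CN trans, py cis; N3 cis, CN cis, py trans; N3 cis, CN cis, py cis (chiral); N3 trans, CN cis, py cis.
One of these lacks any improper symmetry element and so occurs as an enantiomeric pair, giving 5 + 1 = 6 stereoisomers in total.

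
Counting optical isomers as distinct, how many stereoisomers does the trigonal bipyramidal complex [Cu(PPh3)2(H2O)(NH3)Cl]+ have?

10

In a trigonal bipyramid the two axial positions differ from the three equatorial ones.
Exhaustive case analysis gives 7 geometric isomers.
Of these, 3 lack any improper symmetry element and so occur as enantiomeric pairs, giving 7 + 3 = 10 stereoisomers in total.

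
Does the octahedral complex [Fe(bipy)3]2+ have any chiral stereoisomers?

yes

An octahedron has six vertices in three trans pairs; every non-trans pair is cis.
Each bipy is bidentate and must span two cis positions.
Only one geometric arrangement is possible; it has no improper symmetry element, so it exists as a pair of enantiomers (2 stereoisomers).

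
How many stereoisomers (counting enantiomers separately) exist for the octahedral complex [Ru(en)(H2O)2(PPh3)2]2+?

The six octahedral sites form three mutually perpendicular trans pairs.
Each en is bidentate and must span two cis positions.
There are 3 geometric isomers: H2O trans, PPh3 cis; H2O cis, PPh3 cis (chiral); H2O cis, PPh3 trans.
One of these lacks any improper symmetry element and so occurs as an enantiomeric pair, giving 3 + 1 = 4 stereoisomers in total.

4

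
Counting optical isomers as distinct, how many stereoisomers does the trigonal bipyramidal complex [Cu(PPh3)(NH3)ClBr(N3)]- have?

20

Exhaustive case analysis gives 10 geometric isomers.
Of these, 10 lack any improper symmetry element and so occur as enantiomeric pairs, giving 10 + 10 = 20 stereoisomers in total.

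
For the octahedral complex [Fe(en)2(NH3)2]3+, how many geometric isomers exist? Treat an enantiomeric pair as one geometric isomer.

2

The six octahedral sites form three mutually perpendicular trans pairs.
Each en is bidentate and must span two cis positions.
Working through the distinct placements yields 2 geometric isomers: NH3 trans; NH3 cis (chiral).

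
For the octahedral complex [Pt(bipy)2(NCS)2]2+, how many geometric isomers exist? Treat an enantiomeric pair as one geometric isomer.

In an octahedral complex each vertex has one trans partner and four cis neighbours.
Each bipy is bidentate and must span two cis positions.
There are 2 geometric isomers: NCS trans; NCS cis (chiral).

2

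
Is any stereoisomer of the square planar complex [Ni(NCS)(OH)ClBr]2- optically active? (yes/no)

A square has two trans pairs of vertices; adjacent vertices are cis.
Systematic placement gives 3 geometric isomers: (Br/NCS trans, Cl/OH trans); (Br/OH trans, Cl/NCS trans); (Br/Cl trans, NCS/OH trans).
Each arrangement has an internal mirror plane or centre of symmetry, so none is chiral.

no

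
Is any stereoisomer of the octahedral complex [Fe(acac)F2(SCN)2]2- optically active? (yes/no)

The six octahedral sites form three mutually perpendicular trans pairs.
Each acac is bidentate and must span two cis positions.
Systematic placement gives 3 geometric isomers: F trans, SCN cis; F cis, SCN cis (chiral); F cis, SCN trans.
One of these lacks any improper symmetry element and so occurs as an enantiomeric pair, giving 3 + 1 = 4 stereoisomers in total.

yes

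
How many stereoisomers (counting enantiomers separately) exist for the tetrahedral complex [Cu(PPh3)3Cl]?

1

All four vertices of a tetrahedron are equivalent and mutually adjacent, so cis/trans isomerism cannot arise.
Only one geometric arrangement is possible.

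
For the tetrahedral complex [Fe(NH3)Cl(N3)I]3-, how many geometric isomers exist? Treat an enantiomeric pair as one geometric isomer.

1

All four vertices of a tetrahedron are equivalent and mutually adjacent, so cis/trans isomerism cannot arise.
Only one geometric arrangement is possible; it has no improper symmetry element, so it exists as a pair of enantiomers (2 stereoisomers).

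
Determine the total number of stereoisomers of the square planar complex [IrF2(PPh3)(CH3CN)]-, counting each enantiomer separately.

A square has two trans pairs of vertices; adjacent vertices are cis.
The distinct arrangements are (2 in all): F cis; F trans.
Each arrangement has an internal mirror plane or centre of symmetry, so none is chiral.

2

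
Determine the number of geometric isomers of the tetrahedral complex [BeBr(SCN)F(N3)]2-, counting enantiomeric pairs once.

1

In a tetrahedral complex all four positions are equivalent and every pair of ligands is adjacent — there is no cis/trans distinction.
Only one geometric arrangement is possible; it has no improper symmetry element, so it exists as a pair of enantiomers (2 stereoisomers).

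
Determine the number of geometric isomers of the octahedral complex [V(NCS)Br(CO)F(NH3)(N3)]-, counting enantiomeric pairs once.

An octahedron has six vertices in three trans pairs; every non-trans pair is cis.
Systematic enumeration (placing each ligand type in turn and discarding arrangements equivalent by rotation or reflection) gives 15 geometric isomers.

15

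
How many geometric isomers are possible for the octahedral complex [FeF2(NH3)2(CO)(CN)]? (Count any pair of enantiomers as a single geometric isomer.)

6

In an octahedral complex each vertex has one trans partner and four cis neighbours.
There are 6 geometric isomers: F trans, NH3 trans; F cis, NH3 cis (3 arrangements, 2 chiral); F cis, NH3 trans; F trans, NH3 cis.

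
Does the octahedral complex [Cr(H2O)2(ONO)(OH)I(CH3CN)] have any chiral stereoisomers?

In an octahedral complex each vertex has one trans partner and four cis neighbours.
Systematic enumeration (placing each ligand type in turn and discarding arrangements equivalent by rotation or reflection) gives 9 geometric isomers.
Of these, 6 lack any improper symmetry element and so occur as enantiomeric pairs, giving 9 + 6 = 15 stereoisomers in total.

yes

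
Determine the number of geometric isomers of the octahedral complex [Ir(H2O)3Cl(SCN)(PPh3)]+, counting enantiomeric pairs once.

In an octahedral complex each vertex has one trans partner and four cis neighbours.
There are 4 geometric isomers: H2O mer (3 arrangements); H2O fac (chiral).

4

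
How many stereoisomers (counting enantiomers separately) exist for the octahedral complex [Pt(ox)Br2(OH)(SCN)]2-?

6

Each ox is bidentate and must span two cis positions.
There are 4 geometric isomers: Br trans; Br cis (3 arrangements, 2 chiral).
Of these, 2 lack any improper symmetry element and so occur as enantiomeric pairs, giving 4 + 2 = 6 stereoisomers in total.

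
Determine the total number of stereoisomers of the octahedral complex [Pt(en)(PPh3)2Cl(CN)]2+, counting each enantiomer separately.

An octahedron has six vertices in three trans pairs; every non-trans pair is cis.
Each en is bidentate and must span two cis positions.
Systematic placement gives 4 geometric isomers: PPh3 cis (3 arrangements, 2 chiral); PPh3 trans.
Of these, 2 lack any improper symmetry element and so occur as enantiomeric pairs, giving 4 + 2 = 6 stereoisomers in total.

6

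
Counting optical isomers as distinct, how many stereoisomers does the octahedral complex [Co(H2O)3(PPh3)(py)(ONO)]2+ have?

5

The six octahedral sites form three mutually perpendicular trans pairs.
Working through the distinct placements yields 4 geometric isomers: H2O mer (3 arrangements); H2O fac (chiral).
One of these lacks any improper symmetry element and so occurs as an enantiomeric pair, giving 4 + 1 = 5 stereoisomers in total.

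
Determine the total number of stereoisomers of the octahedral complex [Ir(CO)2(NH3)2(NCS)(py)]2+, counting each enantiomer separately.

The distinct arrangements are (6 in all): CO trans, NH3 cis; CO trans, NH3 trans; CO cis, NH3 cis (3 arrangements, 2 chiral); CO cis, NH3 trans.
Of these, 2 lack any improper symmetry element and so occur as enantiomeric pairs, giving 6 + 2 = 8 stereoisomers in total.

8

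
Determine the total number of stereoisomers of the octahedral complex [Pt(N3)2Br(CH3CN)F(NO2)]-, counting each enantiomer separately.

15

In an octahedral complex each vertex has one trans partner and four cis neighbours.
Systematic enumeration (placing each ligand type in turn and discarding arrangements equivalent by rotation or reflection) gives 9 geometric isomers.
Of these, 6 lack any improper symmetry element and so occur as enantiomeric pairs, giving 9 + 6 = 15 stereoisomers in total.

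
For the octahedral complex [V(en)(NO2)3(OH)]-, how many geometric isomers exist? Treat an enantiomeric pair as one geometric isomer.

An octahedron has six vertices in three trans pairs; every non-trans pair is cis.
Each en is bidentate and must span two cis positions.
Systematic placement gives 2 geometric isomers: NO2 mer; NO2 fac.

2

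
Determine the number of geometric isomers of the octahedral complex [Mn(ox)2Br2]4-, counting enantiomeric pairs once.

In an octahedral complex each vertex has one trans partner and four cis neighbours.
Each ox is bidentate and must span two cis positions.
The distinct arrangements are (2 in all): Br trans; Br cis (chiral).

2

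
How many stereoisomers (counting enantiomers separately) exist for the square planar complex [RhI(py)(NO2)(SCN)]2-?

A square has two trans pairs of vertices; adjacent vertices are cis.
The distinct arrangements are (3 in all): (I/SCN trans, NO2/py trans); (I/py trans, NO2/SCN trans); (I/NO2 trans, SCN/py trans).
Each arrangement has an internal mirror plane or centre of symmetry, so none is chiral.

3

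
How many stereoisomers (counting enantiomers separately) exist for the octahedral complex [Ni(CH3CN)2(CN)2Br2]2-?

An octahedron has six vertices in three trans pairs; every non-trans pair is cis.
There are 5 geometric isomers: CH3CN trans, CN trans, Br trans; CH3CN cis, CN cis, Br trans; CH3CN cis, CN trans, Br cis; CH3CN cis, CN cis, Br cis (chiral); CH3CN trans, CN cis, Br cis.
One of these lacks any improper symmetry element and so occurs as an enantiomeric pair, giving 5 + 1 = 6 stereoisomers in total.

6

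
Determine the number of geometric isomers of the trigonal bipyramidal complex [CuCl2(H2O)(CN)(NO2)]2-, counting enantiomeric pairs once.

A trigonal bipyramid has two axial and three equatorial sites, which are chemically inequivalent.
Systematic enumeration (placing each ligand type in turn and discarding arrangements equivalent by rotation or reflection) gives 7 geometric isomers.

7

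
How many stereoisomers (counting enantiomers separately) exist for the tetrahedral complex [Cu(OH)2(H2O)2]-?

All four vertices of a tetrahedron are equivalent and mutually adjacent, so cis/trans isomerism cannot arise.
Only one geometric arrangement is possible.

1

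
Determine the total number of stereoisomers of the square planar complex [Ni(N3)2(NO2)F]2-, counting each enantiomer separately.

2

There are 2 geometric isomers: N3 cis; N3 trans.
Each arrangement has an internal mirror plane or centre of symmetry, so none is chiral.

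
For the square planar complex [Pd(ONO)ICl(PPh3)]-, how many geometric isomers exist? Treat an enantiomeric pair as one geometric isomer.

3

A square has two trans pairs of vertices; adjacent vertices are cis.
The distinct arrangements are (3 in all): (Cl/ONO trans, I/PPh3 trans); (Cl/PPh3 trans, I/ONO trans); (Cl/I trans, ONO/PPh3 trans).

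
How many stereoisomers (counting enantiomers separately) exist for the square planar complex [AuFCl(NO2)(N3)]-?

In a square planar complex each vertex has one trans partner and two cis neighbours.
Systematic placement gives 3 geometric isomers: (Cl/N3 trans, F/NO2 trans); (Cl/NO2 trans, F/N3 trans); (Cl/F trans, N3/NO2 trans).
Each arrangement has an internal mirror plane or centre of symmetry, so none is chiral.

3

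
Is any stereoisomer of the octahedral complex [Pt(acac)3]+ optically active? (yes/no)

yes

An octahedron has six vertices in three trans pairs; every non-trans pair is cis.
Each acac is bidentate and must span two cis positions.
Only one geometric arrangement is possible; it has no improper symmetry element, so it exists as a pair of enantiomers (2 stereoisomers).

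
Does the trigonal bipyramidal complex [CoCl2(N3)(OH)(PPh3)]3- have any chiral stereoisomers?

yes

In a trigonal bipyramid the two axial positions differ from the three equatorial ones.
Placing the ligands in turn and identifying arrangements related by rotation or reflection leaves 7 distinct geometric isomers.
Of these, 3 lack any improper symmetry element and so occur as enantiomeric pairs, giving 7 + 3 = 10 stereoisomers in total.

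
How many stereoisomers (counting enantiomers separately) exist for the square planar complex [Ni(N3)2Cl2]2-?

2

There are 2 geometric isomers: N3 cis; N3 trans.
Each arrangement has an internal mirror plane or centre of symmetry, so none is chiral.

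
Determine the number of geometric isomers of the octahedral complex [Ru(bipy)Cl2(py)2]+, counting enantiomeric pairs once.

Each bipy is bidentate and must span two cis positions.
The distinct arrangements are (3 in all): Cl trans, py cis; Cl cis, py trans; Cl cis, py cis (chiral).

3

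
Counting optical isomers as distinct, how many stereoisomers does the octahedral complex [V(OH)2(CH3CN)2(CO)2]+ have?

An octahedron has six vertices in three trans pairs; every non-trans pair is cis.
The distinct arrangements are (5 in all): OH trans, CH3CN trans, CO trans; OH cis, CH3CN trans, CO cis; OH trans, CH3CN cis, CO cis; OH cis, CH3CN cis, CO cis (chiral); OH cis, CH3CN cis, CO trans.
One of these lacks any improper symmetry element and so occurs as an enantiomeric pair, giving 5 + 1 = 6 stereoisomers in total.

6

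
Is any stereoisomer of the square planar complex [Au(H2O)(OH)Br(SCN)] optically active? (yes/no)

no

The distinct arrangements are (3 in all): (Br/OH trans, H2O/SCN trans); (Br/SCN trans, H2O/OH trans); (Br/H2O trans, OH/SCN trans).
Each arrangement has an internal mirror plane or centre of symmetry, so none is chiral.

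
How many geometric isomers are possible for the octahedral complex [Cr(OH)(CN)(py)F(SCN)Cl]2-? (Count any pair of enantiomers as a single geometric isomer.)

15

An octahedron has six vertices in three trans pairs; every non-trans pair is cis.
Exhaustive case analysis gives 15 geometric isomers.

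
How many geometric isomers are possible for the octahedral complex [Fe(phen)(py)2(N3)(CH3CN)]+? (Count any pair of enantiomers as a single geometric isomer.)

An octahedron has six vertices in three trans pairs; every non-trans pair is cis.
Each phen is bidentate and must span two cis positions.
There are 4 geometric isomers: py cis (3 arrangements, 2 chiral); py trans.

4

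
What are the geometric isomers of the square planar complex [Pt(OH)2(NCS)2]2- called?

In a square planar complex each vertex has one trans partner and two cis neighbours.
Systematic placement gives 2 geometric isomers: OH cis; OH trans.

cis and trans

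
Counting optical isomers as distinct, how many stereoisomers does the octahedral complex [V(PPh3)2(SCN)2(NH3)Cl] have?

8

An octahedron has six vertices in three trans pairs; every non-trans pair is cis.
There are 6 geometric isomers: PPh3 trans, SCN trans; PPh3 cis, SCN cis (3 arrangements, 2 chiral); PPh3 cis, SCN trans; PPh3 trans, SCN cis.
Of these, 2 lack any improper symmetry element and so occur as enantiomeric pairs, giving 6 + 2 = 8 stereoisomers in total.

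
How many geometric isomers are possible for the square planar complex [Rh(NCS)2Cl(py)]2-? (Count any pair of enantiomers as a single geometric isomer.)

A square has two trans pairs of vertices; adjacent vertices are cis.
There are 2 geometric isomers: NCS cis; NCS trans.

2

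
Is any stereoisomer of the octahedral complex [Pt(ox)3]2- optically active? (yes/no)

yes

Each ox is bidentate and must span two cis positions.
Only one geometric arrangement is possible; it has no improper symmetry element, so it exists as a pair of enantiomers (2 stereoisomers).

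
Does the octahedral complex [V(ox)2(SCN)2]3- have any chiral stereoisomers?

yes

In an octahedral complex each vertex has one trans partner and four cis neighbours.
Each ox is bidentate and must span two cis positions.
Systematic placement gives 2 geometric isomers: SCN trans; SCN cis (chiral).
One of these lacks any improper symmetry element and so occurs as an enantiomeric pair, giving 2 + 1 = 3 stereoisomers in total.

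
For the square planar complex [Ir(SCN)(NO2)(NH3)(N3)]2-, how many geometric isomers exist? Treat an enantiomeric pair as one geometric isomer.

There are 3 geometric isomers: (N3/NO2 trans, NH3/SCN trans); (N3/SCN trans, NH3/NO2 trans); (N3/NH3 trans, NO2/SCN trans).

3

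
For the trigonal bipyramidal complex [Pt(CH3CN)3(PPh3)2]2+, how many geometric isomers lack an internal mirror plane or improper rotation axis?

0

In a trigonal bipyramid the two axial positions differ from the three equatorial ones.
The distinct arrangements are (3 in all): PPh3 both equatorial; PPh3 one axial, one equatorial; PPh3 both axial.
Each arrangement has an internal mirror plane or centre of symmetry, so none is chiral.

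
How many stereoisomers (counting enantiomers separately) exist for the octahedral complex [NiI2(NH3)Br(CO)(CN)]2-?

15

An octahedron has six vertices in three trans pairs; every non-trans pair is cis.
Exhaustive case analysis gives 9 geometric isomers.
Of these, 6 lack any improper symmetry element and so occur as enantiomeric pairs, giving 9 + 6 = 15 stereoisomers in total.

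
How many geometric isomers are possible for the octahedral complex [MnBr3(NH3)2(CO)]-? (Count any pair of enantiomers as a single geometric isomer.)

3

In an octahedral complex each vertex has one trans partner and four cis neighbours.
Systematic placement gives 3 geometric isomers: Br mer, NH3 trans; Br mer, NH3 cis; Br fac, NH3 cis.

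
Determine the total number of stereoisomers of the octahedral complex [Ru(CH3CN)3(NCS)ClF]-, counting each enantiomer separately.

5

The distinct arrangements are (4 in all): CH3CN mer (3 arrangements); CH3CN fac (chiral).
One of these lacks any improper symmetry element and so occurs as an enantiomeric pair, giving 4 + 1 = 5 stereoisomers in total.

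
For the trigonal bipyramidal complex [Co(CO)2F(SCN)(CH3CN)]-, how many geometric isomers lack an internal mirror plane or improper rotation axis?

3

A trigonal bipyramid has two axial and three equatorial sites, which are chemically inequivalent.
Systematic enumeration (placing each ligand type in turn and discarding arrangements equivalent by rotation or reflection) gives 7 geometric isomers.
Of these, 3 lack any improper symmetry element and so occur as enantiomeric pairs, giving 7 + 3 = 10 stereoisomers in total.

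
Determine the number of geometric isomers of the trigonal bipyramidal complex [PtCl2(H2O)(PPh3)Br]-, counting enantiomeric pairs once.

A trigonal bipyramid has two axial and three equatorial sites, which are chemically inequivalent.
Systematic enumeration (placing each ligand type in turn and discarding arrangements equivalent by rotation or reflection) gives 7 geometric isomers.

7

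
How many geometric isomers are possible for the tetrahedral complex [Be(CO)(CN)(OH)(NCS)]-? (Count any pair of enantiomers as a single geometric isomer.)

1

In a tetrahedral complex all four positions are equivalent and every pair of ligands is adjacent — there is no cis/trans distinction.
Only one geometric arrangement is possible; it has no improper symmetry element, so it exists as a pair of enantiomers (2 stereoisomers).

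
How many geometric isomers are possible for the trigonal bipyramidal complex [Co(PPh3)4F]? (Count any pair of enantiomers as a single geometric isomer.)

Working through the distinct placements yields 2 geometric isomers: F axial; F equatorial.

2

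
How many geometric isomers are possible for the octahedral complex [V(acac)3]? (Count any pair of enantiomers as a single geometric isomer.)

In an octahedral complex each vertex has one trans partner and four cis neighbours.
Each acac is bidentate and must span two cis positions.
Only one geometric arrangement is possible; it has no improper symmetry element, so it exists as a pair of enantiomers (2 stereoisomers).

1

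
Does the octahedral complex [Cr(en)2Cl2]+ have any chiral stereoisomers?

yes

In an octahedral complex each vertex has one trans partner and four cis neighbours.
Each en is bidentate and must span two cis positions.
There are 2 geometric isomers: Cl trans; Cl cis (chiral).
One of these lacks any improper symmetry element and so occurs as an enantiomeric pair, giving 2 + 1 = 3 stereoisomers in total.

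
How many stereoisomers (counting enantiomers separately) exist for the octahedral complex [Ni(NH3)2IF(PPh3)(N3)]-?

Placing the ligands in turn and identifying arrangements related by rotation or reflection leaves 9 distinct geometric isomers.
Of these, 6 lack any improper symmetry element and so occur as enantiomeric pairs, giving 9 + 6 = 15 stereoisomers in total.

15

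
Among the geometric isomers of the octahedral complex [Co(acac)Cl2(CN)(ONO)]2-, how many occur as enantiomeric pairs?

2

An octahedron has six vertices in three trans pairs; every non-trans pair is cis.
Each acac is bidentate and must span two cis positions.
Systematic placement gives 4 geometric isomers: Cl cis (3 arrangements, 2 chiral); Cl trans.
Of these, 2 lack any improper symmetry element and so occur as enantiomeric pairs, giving 4 + 2 = 6 stereoisomers in total.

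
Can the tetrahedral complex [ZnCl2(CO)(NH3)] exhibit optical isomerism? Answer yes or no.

no

In a tetrahedral complex all four positions are equivalent and every pair of ligands is adjacent — there is no cis/trans distinction.
Only one geometric arrangement is possible.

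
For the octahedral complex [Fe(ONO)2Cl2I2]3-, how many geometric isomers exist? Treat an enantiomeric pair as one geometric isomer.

5

The six octahedral sites form three mutually perpendicular trans pairs.
There are 5 geometric isomers: ONO trans, Cl trans, I trans; ONO cis, Cl trans, I cis; ONO trans, Cl cis, I cis; ONO cis, Cl cis, I cis (chiral); ONO cis, Cl cis, I trans.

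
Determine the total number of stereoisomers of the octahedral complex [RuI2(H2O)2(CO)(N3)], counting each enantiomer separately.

There are 6 geometric isomers: I cis, H2O cis (3 arrangements, 2 chiral); I trans, H2O cis; I cis, H2O trans; I trans, H2O trans.
Of these, 2 lack any improper symmetry element and so occur as enantiomeric pairs, giving 6 + 2 = 8 stereoisomers in total.

8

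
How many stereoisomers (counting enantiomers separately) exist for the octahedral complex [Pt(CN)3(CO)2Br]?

In an octahedral complex each vertex has one trans partner and four cis neighbours.
There are 3 geometric isomers: CN mer, CO trans; CN fac, CO cis; CN mer, CO cis.
Each arrangement has an internal mirror plane or centre of symmetry, so none is chiral.

3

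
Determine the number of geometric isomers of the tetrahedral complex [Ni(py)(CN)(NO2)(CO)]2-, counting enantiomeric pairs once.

1

In a tetrahedral complex all four positions are equivalent and every pair of ligands is adjacent — there is no cis/trans distinction.
Only one geometric arrangement is possible; it has no improper symmetry element, so it exists as a pair of enantiomers (2 stereoisomers).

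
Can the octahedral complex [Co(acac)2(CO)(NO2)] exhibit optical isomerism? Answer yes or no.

The six octahedral sites form three mutually perpendicular trans pairs.
Each acac is bidentate and must span two cis positions.
Systematic placement gives 2 geometric isomers: CO and NO2 mutually trans; CO and NO2 mutually cis (chiral).
One of these lacks any improper symmetry element and so occurs as an enantiomeric pair, giving 2 + 1 = 3 stereoisomers in total.

yes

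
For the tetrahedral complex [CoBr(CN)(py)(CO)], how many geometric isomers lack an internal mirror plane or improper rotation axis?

All four vertices of a tetrahedron are equivalent and mutually adjacent, so cis/trans isomerism cannot arise.
Only one geometric arrangement is possible; it has no improper symmetry element, so it exists as a pair of enantiomers (2 stereoisomers).

1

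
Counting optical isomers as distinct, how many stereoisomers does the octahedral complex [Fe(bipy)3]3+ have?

The six octahedral sites form three mutually perpendicular trans pairs.
Each bipy is bidentate and must span two cis positions.
Only one geometric arrangement is possible; it has no improper symmetry element, so it exists as a pair of enantiomers (2 stereoisomers).

2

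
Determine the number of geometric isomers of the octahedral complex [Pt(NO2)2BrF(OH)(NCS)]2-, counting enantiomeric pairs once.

9

An octahedron has six vertices in three trans pairs; every non-trans pair is cis.
Systematic enumeration (placing each ligand type in turn and discarding arrangements equivalent by rotation or reflection) gives 9 geometric isomers.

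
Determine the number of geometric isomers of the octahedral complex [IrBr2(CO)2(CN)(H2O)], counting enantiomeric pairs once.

6

Systematic placement gives 6 geometric isomers: Br trans, CO cis; Br trans, CO trans; Br cis, CO cis (3 arrangements, 2 chiral); Br cis, CO trans.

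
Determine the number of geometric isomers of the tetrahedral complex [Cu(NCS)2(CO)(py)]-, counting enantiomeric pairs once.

In a tetrahedral complex all four positions are equivalent and every pair of ligands is adjacent — there is no cis/trans distinction.
Only one geometric arrangement is possible.

1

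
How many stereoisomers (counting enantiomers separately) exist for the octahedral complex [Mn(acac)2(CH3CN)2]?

In an octahedral complex each vertex has one trans partner and four cis neighbours.
Each acac is bidentate and must span two cis positions.
The distinct arrangements are (2 in all): CH3CN trans; CH3CN cis (chiral).
One of these lacks any improper symmetry element and so occurs as an enantiomeric pair, giving 2 + 1 = 3 stereoisomers in total.

3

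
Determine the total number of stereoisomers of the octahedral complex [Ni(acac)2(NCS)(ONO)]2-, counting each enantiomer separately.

An octahedron has six vertices in three trans pairs; every non-trans pair is cis.
Each acac is bidentate and must span two cis positions.
Systematic placement gives 2 geometric isomers: NCS and ONO mutually trans; NCS and ONO mutually cis (chiral).
One of these lacks any improper symmetry element and so occurs as an enantiomeric pair, giving 2 + 1 = 3 stereoisomers in total.

3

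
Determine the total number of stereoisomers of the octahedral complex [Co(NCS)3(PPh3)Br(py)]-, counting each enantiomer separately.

5

The distinct arrangements are (4 in all): NCS mer (3 arrangements); NCS fac (chiral).
One of these lacks any improper symmetry element and so occurs as an enantiomeric pair, giving 4 + 1 = 5 stereoisomers in total.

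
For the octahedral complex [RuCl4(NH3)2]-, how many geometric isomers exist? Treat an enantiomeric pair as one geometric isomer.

2

In an octahedral complex each vertex has one trans partner and four cis neighbours.
Working through the distinct placements yields 2 geometric isomers: NH3 trans; NH3 cis.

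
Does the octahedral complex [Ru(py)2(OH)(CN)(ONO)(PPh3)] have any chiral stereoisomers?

yes

In an octahedral complex each vertex has one trans partner and four cis neighbours.
Exhaustive case analysis gives 9 geometric isomers.
Of these, 6 lack any improper symmetry element and so occur as enantiomeric pairs, giving 9 + 6 = 15 stereoisomers in total.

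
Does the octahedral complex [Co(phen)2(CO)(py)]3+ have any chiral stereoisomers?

Each phen is bidentate and must span two cis positions.
The distinct arrangements are (2 in all): CO and py mutually cis (chiral); CO and py mutually trans.
One of these lacks any improper symmetry element and so occurs as an enantiomeric pair, giving 2 + 1 = 3 stereoisomers in total.

yes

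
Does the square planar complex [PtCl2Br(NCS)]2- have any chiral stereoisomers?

no

A square has two trans pairs of vertices; adjacent vertices are cis.
Working through the distinct placements yields 2 geometric isomers: Cl cis; Cl trans.
Each arrangement has an internal mirror plane or centre of symmetry, so none is chiral.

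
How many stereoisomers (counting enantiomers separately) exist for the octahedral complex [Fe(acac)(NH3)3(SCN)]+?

In an octahedral complex each vertex has one trans partner and four cis neighbours.
Each acac is bidentate and must span two cis positions.
There are 2 geometric isomers: NH3 mer; NH3 fac.
Each arrangement has an internal mirror plane or centre of symmetry, so none is chiral.

2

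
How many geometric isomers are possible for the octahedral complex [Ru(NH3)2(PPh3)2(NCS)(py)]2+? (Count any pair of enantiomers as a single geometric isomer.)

An octahedron has six vertices in three trans pairs; every non-trans pair is cis.
There are 6 geometric isomers: NH3 cis, PPh3 cis (3 arrangements, 2 chiral); NH3 cis, PPh3 trans; NH3 trans, PPh3 cis; NH3 trans, PPh3 trans.

6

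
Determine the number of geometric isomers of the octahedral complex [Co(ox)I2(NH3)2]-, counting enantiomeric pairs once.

The six octahedral sites form three mutually perpendicular trans pairs.
Each ox is bidentate and must span two cis positions.
Systematic placement gives 3 geometric isomers: I trans, NH3 cis; I cis, NH3 cis (chiral); I cis, NH3 trans.

3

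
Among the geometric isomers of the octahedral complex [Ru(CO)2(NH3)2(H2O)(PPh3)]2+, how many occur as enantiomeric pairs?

2

The six octahedral sites form three mutually perpendicular trans pairs.
The distinct arrangements are (6 in all): CO trans, NH3 cis; CO trans, NH3 trans; CO cis, NH3 cis (3 arrangements, 2 chiral); CO cis, NH3 trans.
Of these, 2 lack any improper symmetry element and so occur as enantiomeric pairs, giving 6 + 2 = 8 stereoisomers in total.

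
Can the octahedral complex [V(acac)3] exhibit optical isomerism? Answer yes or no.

In an octahedral complex each vertex has one trans partner and four cis neighbours.
Each acac is bidentate and must span two cis positions.
Only one geometric arrangement is possible; it has no improper symmetry element, so it exists as a pair of enantiomers (2 stereoisomers).

yes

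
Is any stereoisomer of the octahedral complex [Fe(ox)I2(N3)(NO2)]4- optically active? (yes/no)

In an octahedral complex each vertex has one trans partner and four cis neighbours.
Each ox is bidentate and must span two cis positions.
Working through the distinct placements yields 4 geometric isomers: I trans; I cis (3 arrangements, 2 chiral).
Of these, 2 lack any improper symmetry element and so occur as enantiomeric pairs, giving 4 + 2 = 6 stereoisomers in total.

yes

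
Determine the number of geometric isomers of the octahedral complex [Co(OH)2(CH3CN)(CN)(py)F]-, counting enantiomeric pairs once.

9

The six octahedral sites form three mutually perpendicular trans pairs.
Exhaustive case analysis gives 9 geometric isomers.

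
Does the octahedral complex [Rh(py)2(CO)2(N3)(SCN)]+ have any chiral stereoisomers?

yes

The six octahedral sites form three mutually perpendicular trans pairs.
The distinct arrangements are (6 in all): py trans, CO trans; py cis, CO trans; py trans, CO cis; py cis, CO cis (3 arrangements, 2 chiral).
Of these, 2 lack any improper symmetry element and so occur as enantiomeric pairs, giving 6 + 2 = 8 stereoisomers in total.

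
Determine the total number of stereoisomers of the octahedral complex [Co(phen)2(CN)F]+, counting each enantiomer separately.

An octahedron has six vertices in three trans pairs; every non-trans pair is cis.
Each phen is bidentate and must span two cis positions.
The distinct arrangements are (2 in all): CN and F mutually trans; CN and F mutually cis (chiral).
One of these lacks any improper symmetry element and so occurs as an enantiomeric pair, giving 2 + 1 = 3 stereoisomers in total.

3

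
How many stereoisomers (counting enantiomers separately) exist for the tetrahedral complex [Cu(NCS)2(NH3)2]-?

In a tetrahedral complex all four positions are equivalent and every pair of ligands is adjacent — there is no cis/trans distinction.
Only one geometric arrangement is possible.

1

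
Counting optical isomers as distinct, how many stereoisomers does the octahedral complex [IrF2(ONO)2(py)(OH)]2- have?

In an octahedral complex each vertex has one trans partner and four cis neighbours.
Systematic placement gives 6 geometric isomers: F trans, ONO cis; F trans, ONO trans; F cis, ONO cis (3 arrangements, 2 chiral); F cis, ONO trans.
Of these, 2 lack any improper symmetry element and so occur as enantiomeric pairs, giving 6 + 2 = 8 stereoisomers in total.

8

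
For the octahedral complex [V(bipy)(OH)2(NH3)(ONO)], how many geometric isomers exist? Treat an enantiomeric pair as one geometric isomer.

The six octahedral sites form three mutually perpendicular trans pairs.
Each bipy is bidentate and must span two cis positions.
There are 4 geometric isomers: OH cis (3 arrangements, 2 chiral); OH trans.

4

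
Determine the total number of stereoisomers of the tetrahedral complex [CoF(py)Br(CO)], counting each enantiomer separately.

2

All four vertices of a tetrahedron are equivalent and mutually adjacent, so cis/trans isomerism cannot arise.
Only one geometric arrangement is possible; it has no improper symmetry element, so it exists as a pair of enantiomers (2 stereoisomers).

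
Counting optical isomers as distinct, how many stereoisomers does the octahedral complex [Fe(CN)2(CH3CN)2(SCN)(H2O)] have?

The distinct arrangements are (6 in all): CN trans, CH3CN trans; CN cis, CH3CN trans; CN cis, CH3CN cis (3 arrangements, 2 chiral); CN trans, CH3CN cis.
Of these, 2 lack any improper symmetry element and so occur as enantiomeric pairs, giving 6 + 2 = 8 stereoisomers in total.

8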